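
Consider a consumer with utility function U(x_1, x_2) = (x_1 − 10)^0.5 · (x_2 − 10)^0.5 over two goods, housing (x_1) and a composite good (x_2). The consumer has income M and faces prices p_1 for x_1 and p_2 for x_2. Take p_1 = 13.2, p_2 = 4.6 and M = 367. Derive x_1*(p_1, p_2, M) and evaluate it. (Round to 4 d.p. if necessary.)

x_1* = 17.1591

This is Cobb-Douglas in (x_1−10, x_2−10): tangency gives 0.5·p_2·(x_2−10) = 0.5·p_1·(x_1−10).
After buying the subsistence bundle (10, 10), a share 0.5 of the remaining income goes to x_1: x_1* = 10 + 0.5·(M − 10p_1 − 10p_2)/p_1.
Discretionary income = 367 − 10·13.2 − 10·4.6 = 189; x_1* = 10 + 0.5·189/13.2 = 17.1591.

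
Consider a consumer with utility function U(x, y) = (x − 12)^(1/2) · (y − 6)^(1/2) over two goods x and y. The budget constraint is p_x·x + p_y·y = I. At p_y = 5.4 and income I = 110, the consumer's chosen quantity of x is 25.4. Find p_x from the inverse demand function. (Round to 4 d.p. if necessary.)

p_x = 2

Let x' = x−12, y' = y−6. MRS = y'/x' = p_x/p_y.
After buying the subsistence bundle (12, 6), a share 0.5 of the remaining income goes to x: x* = 12 + 0.5·(I − 12p_x − 6p_y)/p_x.
Set x* = 25.4 in the demand function and solve for p_x: p_x = 2.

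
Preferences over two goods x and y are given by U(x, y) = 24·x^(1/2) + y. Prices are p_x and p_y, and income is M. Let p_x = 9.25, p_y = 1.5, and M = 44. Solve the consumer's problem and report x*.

x* = 3.7867

Set MRS = p_x/p_y: 12·x^(−1/2) = p_x/p_y.
Thus x* = (12·p_y/p_x)² — independent of M — with the rest of income spent on y.
Plugging in: x* = (12·1.5/9.25)² = 3.7867.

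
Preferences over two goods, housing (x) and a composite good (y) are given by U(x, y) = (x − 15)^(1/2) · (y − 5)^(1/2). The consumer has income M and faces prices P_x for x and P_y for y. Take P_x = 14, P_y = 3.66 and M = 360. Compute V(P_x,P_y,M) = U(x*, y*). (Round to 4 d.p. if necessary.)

Substituting into the budget: x* = 15 + 0.5·(M − 15·P_x − 5·P_y)/P_x, and y* = 5 + 0.5·(…)/P_y.
Discretionary income = 360 − 15·14 − 5·3.66 = 131.7; x* = 15 + 0.5·131.7/14 = 19.7036; y* = 5 + 0.5·131.7/3.66 = 22.9918.
Utility at the optimum: U(19.7036, 22.9918) = 9.1992.

V = 9.1992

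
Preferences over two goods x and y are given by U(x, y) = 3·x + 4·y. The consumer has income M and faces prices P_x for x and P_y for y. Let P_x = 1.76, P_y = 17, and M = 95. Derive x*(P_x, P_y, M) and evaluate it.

Numerically: x* = 53.9773, y* = 0.

x* = 53.9773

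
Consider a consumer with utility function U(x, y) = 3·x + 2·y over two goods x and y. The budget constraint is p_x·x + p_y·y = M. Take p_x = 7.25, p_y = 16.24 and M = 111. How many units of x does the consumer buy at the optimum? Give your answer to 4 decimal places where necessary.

x* = 15.3103

Linear utility — the consumer picks whichever good has higher MU/price: 3/7.25 = 0.4138 vs 2/16.24 = 0.1232.
x gives more utility per dollar, so spend all income on x: x* = M/p_x, y* = 0.
Numerically: x* = 15.3103, y* = 0.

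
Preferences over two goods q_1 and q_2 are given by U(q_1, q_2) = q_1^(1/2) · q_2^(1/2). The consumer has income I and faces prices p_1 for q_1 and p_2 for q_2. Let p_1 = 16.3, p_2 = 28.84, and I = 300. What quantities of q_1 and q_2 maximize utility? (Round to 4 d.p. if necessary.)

q_1* = 9.2025, q_2* = 5.2011

MU_q_1/MU_q_2 = (0.5·q_2)/(0.5·q_1); tangency sets this equal to p_1/p_2.
So 0.5·p_2·q_2 = 0.5·p_1·q_1; combined with the budget, a share 0.5 of income goes to q_1.
Demand: q_1*(p_1,p_2,I) = 0.5·I/p_1 and q_2* = 0.5·I/p_2.
At p_1=16.3, p_2=28.84, I=300: q_1* = 0.5·300/16.3 = 9.2025, q_2* = 5.2011.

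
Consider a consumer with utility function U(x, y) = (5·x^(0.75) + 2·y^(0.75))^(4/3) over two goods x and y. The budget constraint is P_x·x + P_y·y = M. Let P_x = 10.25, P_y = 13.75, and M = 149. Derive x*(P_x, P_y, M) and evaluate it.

x* = 14.384

With the ratio pinned down, the budget gives x* = M/(P_x + P_y·(y/x)) and y* = (y/x)·x*.
Numerically y/x = 0.007905, so x* = 149/(10.25 + 13.75·0.007905) = 14.384.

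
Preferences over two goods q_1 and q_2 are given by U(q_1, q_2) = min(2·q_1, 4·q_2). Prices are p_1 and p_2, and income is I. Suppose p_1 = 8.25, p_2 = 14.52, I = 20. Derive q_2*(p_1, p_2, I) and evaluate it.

q_2* = 0.6447

Leontief preferences: the optimum is at the kink where q_1/4 = q_2/2, i.e. q_2 = (1/2)·q_1.
Budget: p_1·q_1 + p_2·(1/2)·q_1 = I, so (4·p_1 + 2·p_2)·q_1 = 4·I.
Demand: q_1*(p_1,p_2,I) = 4·I/(4·p_1 + 2·p_2), q_2* = 2·I/(4·p_1 + 2·p_2).
Here 4·8.25 + 2·14.52 = 62.04, giving q_2* = 0.6447.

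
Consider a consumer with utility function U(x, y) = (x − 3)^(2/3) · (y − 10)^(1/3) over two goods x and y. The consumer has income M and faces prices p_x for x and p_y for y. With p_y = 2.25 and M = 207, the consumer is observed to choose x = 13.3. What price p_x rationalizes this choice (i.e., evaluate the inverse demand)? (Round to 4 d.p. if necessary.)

p_x = 10

MRS = 2·(y−10)/(x−3). Tangency with p_x/p_y gives y−10 = (1/2)·(p_x/p_y)·(x−3).
After buying the subsistence bundle (3, 10), a share 2/3 of the remaining income goes to x: x* = 3 + 2/3·(M − 3p_x − 10p_y)/p_x.
Set x* = 13.3 in the demand function and solve for p_x: p_x = 10.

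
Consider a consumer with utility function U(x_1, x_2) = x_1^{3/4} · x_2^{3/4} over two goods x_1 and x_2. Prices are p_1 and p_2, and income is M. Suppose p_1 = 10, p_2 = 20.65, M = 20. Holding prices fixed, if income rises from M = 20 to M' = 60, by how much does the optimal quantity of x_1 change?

Δx_1* = 2

Demand: x_1*(p_1,p_2,M) = 0.5·M/p_1 and x_2* = 0.5·M/p_2.
At p_1=10, p_2=20.65, M=20: x_1* = 0.5·20/10 = 1.
At M' = 60: x_1* = 3. Change: 3 − 1 = 2.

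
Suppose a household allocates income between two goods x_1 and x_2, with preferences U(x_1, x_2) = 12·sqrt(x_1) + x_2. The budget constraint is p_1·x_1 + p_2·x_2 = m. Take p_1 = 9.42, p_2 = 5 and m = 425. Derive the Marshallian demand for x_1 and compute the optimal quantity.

Set MRS = p_1/p_2: 6·x_1^(−1/2) = p_1/p_2.
Thus x_1* = (6·p_2/p_1)² — independent of m — with the rest of income spent on x_2.
Plugging in: x_1* = (6·5/9.42)² = 10.1424.

x_1* = 10.1424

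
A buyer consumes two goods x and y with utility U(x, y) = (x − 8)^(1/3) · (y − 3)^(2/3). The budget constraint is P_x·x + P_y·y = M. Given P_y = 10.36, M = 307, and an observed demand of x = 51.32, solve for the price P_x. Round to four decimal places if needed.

P_x = 2

MRS = (1/2)·(y−3)/(x−8). Tangency with P_x/P_y gives y−3 = 2·(P_x/P_y)·(x−8).
Substituting into the budget: x* = 8 + 1/3·(M − 8·P_x − 3·P_y)/P_x, and y* = 3 + 2/3·(…)/P_y.
Set x* = 51.32 in the demand function and solve for P_x: P_x = 2.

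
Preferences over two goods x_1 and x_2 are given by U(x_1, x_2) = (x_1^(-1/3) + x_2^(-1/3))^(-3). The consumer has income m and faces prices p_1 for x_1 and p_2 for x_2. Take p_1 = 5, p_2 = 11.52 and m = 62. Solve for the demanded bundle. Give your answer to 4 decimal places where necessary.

MU_x_1 ∝ x_1^(-4/3), MU_x_2 ∝ x_2^(-4/3), so MRS = (x_2/x_1)^(4/3) = p_1/p_2.
Solve for the ratio: x_2/x_1 = [p_1/p_2]^(0.75).
With the ratio pinned down, the budget gives x_1* = m/(p_1 + p_2·(x_2/x_1)) and x_2* = (x_2/x_1)·x_1*.
Numerically x_2/x_1 = 0.534734, so x_1* = 62/(5 + 11.52·0.534734) = 5.5555 and x_2* = 0.534734·5.5555 = 2.9707.

x_1* = 5.5555, x_2* = 2.9707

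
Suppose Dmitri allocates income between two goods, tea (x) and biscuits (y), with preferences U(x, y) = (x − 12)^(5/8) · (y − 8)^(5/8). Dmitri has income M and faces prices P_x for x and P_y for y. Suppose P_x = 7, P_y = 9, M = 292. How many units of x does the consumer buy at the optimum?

Let x' = x−12, y' = y−8. MRS = y'/x' = P_x/P_y.
After buying the subsistence bundle (12, 8), a share 0.5 of the remaining income goes to x: x* = 12 + 0.5·(M − 12P_x − 8P_y)/P_x.
Discretionary income = 292 − 12·7 − 8·9 = 136; x* = 12 + 0.5·136/7 = 21.7143.

x* = 21.7143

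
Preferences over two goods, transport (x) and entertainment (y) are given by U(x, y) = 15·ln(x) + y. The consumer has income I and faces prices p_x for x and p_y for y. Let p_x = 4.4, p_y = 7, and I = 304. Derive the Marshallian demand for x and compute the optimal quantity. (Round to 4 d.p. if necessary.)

x* = 23.8636

MU_x = 15/x, MU_y = 1. Tangency: 15/x = p_x/p_y.
So x*(p_x,p_y) = 15·p_y/p_x, independent of income; and y* = (I − 15·p_y)/p_y.
At the given prices: x* = 15·7/4.4 = 23.8636.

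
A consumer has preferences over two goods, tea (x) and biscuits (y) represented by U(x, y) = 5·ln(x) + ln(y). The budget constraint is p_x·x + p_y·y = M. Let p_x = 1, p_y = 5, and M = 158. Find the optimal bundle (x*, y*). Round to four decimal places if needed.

Tangency: MRS = 5·y/x = p_x/p_y.
So 5·p_y·y = p_x·x; combined with the budget, a share 5/6 of income goes to x.
Demand: x*(p_x,p_y,M) = 5/6·M/p_x and y* = 1/6·M/p_y.
At p_x=1, p_y=5, M=158: x* = 5/6·158/1 = 131.6667, y* = 5.2667.

x* = 131.6667, y* = 5.2667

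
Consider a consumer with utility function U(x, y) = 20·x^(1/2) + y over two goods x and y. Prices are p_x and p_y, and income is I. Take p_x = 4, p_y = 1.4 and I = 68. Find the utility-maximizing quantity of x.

MU_x = 10/√x, MU_y = 1. Tangency: 10/√x = p_x/p_y.
Solve: √x = 10·p_y/p_x, so x*(p_x,p_y) = (10·p_y/p_x)², and y* = (I − p_x·x*)/p_y.
Plugging in: x* = (10·1.4/4)² = 12.25.

x* = 12.25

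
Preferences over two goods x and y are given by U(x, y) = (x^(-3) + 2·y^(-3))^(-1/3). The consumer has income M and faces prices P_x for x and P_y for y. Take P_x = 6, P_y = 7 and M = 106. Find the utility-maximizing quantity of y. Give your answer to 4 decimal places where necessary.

y* = 8.6576

MU_x ∝ x^(-4), MU_y ∝ 2·y^(-4), so MRS = (1/2)·(y/x)^(4) = P_x/P_y.
Solve for the ratio: y/x = [2·P_x/P_y]^(0.25).
Substitute y = (y/x)·x into the budget: x* = M/(P_x + P_y·(y/x)).
Numerically y/x = 1.14425, so x* = 106/(6 + 7·1.14425) = 7.5662 and y* = 1.14425·7.5662 = 8.6576.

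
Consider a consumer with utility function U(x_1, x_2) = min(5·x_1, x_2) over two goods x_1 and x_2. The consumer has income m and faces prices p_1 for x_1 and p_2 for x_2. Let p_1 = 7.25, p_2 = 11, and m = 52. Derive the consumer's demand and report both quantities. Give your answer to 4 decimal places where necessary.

x_1* = 0.8353, x_2* = 4.1767

Leontief preferences: the optimum is at the kink where x_1/1 = x_2/5, i.e. x_2 = 5·x_1.
Budget: p_1·x_1 + p_2·5·x_1 = m, so (p_1 + 5·p_2)·x_1 = m.
Demand: x_1*(p_1,p_2,m) = m/(p_1 + 5·p_2), x_2* = 5·m/(p_1 + 5·p_2).
Here 7.25 + 5·11 = 62.25, giving x_1* = 0.8353 and x_2* = 4.1767.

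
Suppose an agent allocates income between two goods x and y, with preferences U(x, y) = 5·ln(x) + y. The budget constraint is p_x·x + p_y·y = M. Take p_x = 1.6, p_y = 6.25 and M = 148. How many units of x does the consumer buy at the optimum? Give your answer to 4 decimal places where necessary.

So x*(p_x,p_y) = 5·p_y/p_x, independent of income; and y* = (M − 5·p_y)/p_y.
At the given prices: x* = 5·6.25/1.6 = 19.5312.

x* = 19.5312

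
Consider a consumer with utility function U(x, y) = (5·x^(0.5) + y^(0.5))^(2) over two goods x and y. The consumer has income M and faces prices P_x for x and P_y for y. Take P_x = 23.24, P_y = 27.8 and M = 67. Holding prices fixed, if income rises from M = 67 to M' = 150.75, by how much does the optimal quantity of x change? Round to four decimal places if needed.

Δx* = 3.4871

MU_x ∝ 5·x^(-0.5), MU_y ∝ y^(-0.5), so MRS = 5·(y/x)^(0.5) = P_x/P_y.
Solve for the ratio: y/x = [(1/5)·P_x/P_y]^(2).
Substitute y = (y/x)·x into the budget: x* = M/(P_x + P_y·(y/x)).
Numerically y/x = 0.027954, so x* = 67/(23.24 + 27.8·0.027954) = 2.7897.
At M' = 150.75: x* = 6.2768. Change: 6.2768 − 2.7897 = 3.4871.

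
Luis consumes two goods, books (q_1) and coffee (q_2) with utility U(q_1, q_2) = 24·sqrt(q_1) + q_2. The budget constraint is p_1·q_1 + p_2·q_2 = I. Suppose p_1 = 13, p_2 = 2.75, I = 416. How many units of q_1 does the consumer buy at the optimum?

Set MRS = p_1/p_2: 12·q_1^(−1/2) = p_1/p_2.
Solve: √q_1 = 12·p_2/p_1, so q_1*(p_1,p_2) = (12·p_2/p_1)², and q_2* = (I − p_1·q_1*)/p_2.
Plugging in: q_1* = (12·2.75/13)² = 6.4438.

q_1* = 6.4438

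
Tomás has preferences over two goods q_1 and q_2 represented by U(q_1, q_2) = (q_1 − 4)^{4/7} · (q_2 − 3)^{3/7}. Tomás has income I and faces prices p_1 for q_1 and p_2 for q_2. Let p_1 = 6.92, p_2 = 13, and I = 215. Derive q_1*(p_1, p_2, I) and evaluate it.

MRS = (4/3)·(q_2−3)/(q_1−4). Tangency with p_1/p_2 gives q_2−3 = (3/4)·(p_1/p_2)·(q_1−4).
After buying the subsistence bundle (4, 3), a share 4/7 of the remaining income goes to q_1: q_1* = 4 + 4/7·(I − 4p_1 − 3p_2)/p_1.
Discretionary income = 215 − 4·6.92 − 3·13 = 148.32; q_1* = 4 + 4/7·148.32/6.92 = 16.2477.

q_1* = 16.2477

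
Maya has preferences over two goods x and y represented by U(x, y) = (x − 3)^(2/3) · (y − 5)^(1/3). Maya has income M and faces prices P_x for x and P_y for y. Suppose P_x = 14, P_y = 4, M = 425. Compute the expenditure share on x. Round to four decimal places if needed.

MRS = 2·(y−5)/(x−3). Tangency with P_x/P_y gives y−5 = (1/2)·(P_x/P_y)·(x−3).
After buying the subsistence bundle (3, 5), a share 2/3 of the remaining income goes to x: x* = 3 + 2/3·(M − 3P_x − 5P_y)/P_x.
Discretionary income = 425 − 3·14 − 5·4 = 363; x* = 3 + 2/3·363/14 = 20.2857; y* = 5 + 1/3·363/4 = 35.25.
Expenditure on x: 14·20.2857 = 284; share = 0.6682.

share on x = 0.6682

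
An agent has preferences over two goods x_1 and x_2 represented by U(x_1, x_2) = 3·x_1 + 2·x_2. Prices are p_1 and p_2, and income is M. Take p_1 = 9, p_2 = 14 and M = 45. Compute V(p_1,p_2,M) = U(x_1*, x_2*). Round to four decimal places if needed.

Linear utility — the consumer picks whichever good has higher MU/price: 3/9 = 0.3333 vs 2/14 = 0.1429.
x_1 gives more utility per dollar, so spend all income on x_1: x_1* = M/p_1, x_2* = 0.
Numerically: x_1* = 5, x_2* = 0.
Utility at the optimum: U(5, 0) = 15.

V = 15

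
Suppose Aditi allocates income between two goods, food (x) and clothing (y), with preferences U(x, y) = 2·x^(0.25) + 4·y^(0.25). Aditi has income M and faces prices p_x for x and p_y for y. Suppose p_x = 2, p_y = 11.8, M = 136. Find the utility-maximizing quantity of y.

y* = 6.7122

MU_x ∝ 2·x^(-0.75), MU_y ∝ 4·y^(-0.75), so MRS = (1/2)·(y/x)^(0.75) = p_x/p_y.
Hence y/x = (2·p_x/p_y)^(1/(0.75)), i.e. raised to the 4/3 power.
Substitute y = (y/x)·x into the budget: x* = M/(p_x + p_y·(y/x)).
Numerically y/x = 0.236358, so x* = 136/(2 + 11.8·0.236358) = 28.3983 and y* = 0.236358·28.3983 = 6.7122.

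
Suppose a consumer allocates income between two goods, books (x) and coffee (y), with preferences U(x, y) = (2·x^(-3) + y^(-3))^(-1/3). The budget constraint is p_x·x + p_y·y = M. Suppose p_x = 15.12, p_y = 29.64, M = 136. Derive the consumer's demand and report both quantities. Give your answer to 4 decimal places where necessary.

x* = 3.7586, y* = 2.6711

MRS = MU_x/MU_y = 2·(y/x)^(4). Set equal to p_x/p_y.
Hence y/x = ((1/2)·p_x/p_y)^(1/(4)), i.e. raised to the 0.25 power.
Substitute y = (y/x)·x into the budget: x* = M/(p_x + p_y·(y/x)).
Numerically y/x = 0.710658, so x* = 136/(15.12 + 29.64·0.710658) = 3.7586 and y* = 0.710658·3.7586 = 2.6711.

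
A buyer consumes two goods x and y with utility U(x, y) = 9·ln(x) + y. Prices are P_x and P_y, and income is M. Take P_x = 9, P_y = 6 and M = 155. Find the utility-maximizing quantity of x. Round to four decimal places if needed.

Set MRS = P_x/P_y: (9/x)/1 = P_x/P_y.
So x*(P_x,P_y) = 9·P_y/P_x, independent of income; and y* = (M − 9·P_y)/P_y.
At the given prices: x* = 9·6/9 = 6.

x* = 6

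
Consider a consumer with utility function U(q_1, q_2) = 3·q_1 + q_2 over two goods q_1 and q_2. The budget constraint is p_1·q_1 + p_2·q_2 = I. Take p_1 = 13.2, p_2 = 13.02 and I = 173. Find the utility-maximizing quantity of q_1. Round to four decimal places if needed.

q_1* = 13.1061

Linear utility — the consumer picks whichever good has higher MU/price: 3/13.2 = 0.2273 vs 1/13.02 = 0.0768.
q_1 gives more utility per dollar, so spend all income on q_1: q_1* = I/p_1, q_2* = 0.
Numerically: q_1* = 13.1061, q_2* = 0.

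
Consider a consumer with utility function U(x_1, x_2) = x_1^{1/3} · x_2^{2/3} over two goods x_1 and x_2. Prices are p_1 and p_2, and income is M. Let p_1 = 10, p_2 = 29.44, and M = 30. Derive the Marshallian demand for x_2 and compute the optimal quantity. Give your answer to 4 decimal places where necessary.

The MRS is (1/2)·x_2/x_1. Set MRS = p_1/p_2.
So 1/3·p_2·x_2 = 2/3·p_1·x_1; combined with the budget, a share 1/3 of income goes to x_1.
Demand: x_1*(p_1,p_2,M) = 1/3·M/p_1 and x_2* = 2/3·M/p_2.
At p_1=10, p_2=29.44, M=30: x_2* = 2/3·30/29.44 = 0.6793.

x_2* = 0.6793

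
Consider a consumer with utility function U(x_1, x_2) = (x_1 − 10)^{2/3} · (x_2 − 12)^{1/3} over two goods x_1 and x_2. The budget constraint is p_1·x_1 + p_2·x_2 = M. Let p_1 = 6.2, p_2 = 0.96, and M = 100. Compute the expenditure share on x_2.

share on x_2 = 0.2035

Discretionary income = 100 − 10·6.2 − 12·0.96 = 26.48; x_1* = 10 + 2/3·26.48/6.2 = 12.8473; x_2* = 12 + 1/3·26.48/0.96 = 21.1944.
Expenditure on x_2: 0.96·21.1944 = 20.3467; share = 0.2035.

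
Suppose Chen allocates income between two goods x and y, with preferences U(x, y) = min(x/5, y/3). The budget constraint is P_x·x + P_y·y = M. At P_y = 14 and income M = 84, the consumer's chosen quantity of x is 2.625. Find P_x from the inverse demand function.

P_x = 23.6

Leontief preferences: the optimum is at the kink where x/5 = y/3, i.e. y = (3/5)·x.
Budget: P_x·x + P_y·(3/5)·x = M, so (5·P_x + 3·P_y)·x = 5·M.
Demand: x*(P_x,P_y,M) = 5·M/(5·P_x + 3·P_y), y* = 3·M/(5·P_x + 3·P_y).
Set x* = 2.625 in the demand function and solve for P_x: P_x = 23.6.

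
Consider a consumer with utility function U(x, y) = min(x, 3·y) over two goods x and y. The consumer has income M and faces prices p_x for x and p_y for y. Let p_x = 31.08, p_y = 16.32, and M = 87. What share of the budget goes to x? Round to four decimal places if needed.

share on x = 0.851

Here 3·31.08 + 16.32 = 109.56, giving x* = 2.3823 and y* = 0.7941.
Expenditure on x: 31.08·2.3823 = 74.0405; share = 0.851.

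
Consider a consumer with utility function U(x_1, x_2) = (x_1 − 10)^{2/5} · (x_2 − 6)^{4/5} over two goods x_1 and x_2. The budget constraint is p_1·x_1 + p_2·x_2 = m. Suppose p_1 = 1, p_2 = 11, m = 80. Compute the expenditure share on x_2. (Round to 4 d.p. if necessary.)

share on x_2 = 0.8583

This is Cobb-Douglas in (x_1−10, x_2−6): tangency gives 0.4·p_2·(x_2−6) = 0.8·p_1·(x_1−10).
Substituting into the budget: x_1* = 10 + 1/3·(m − 10·p_1 − 6·p_2)/p_1, and x_2* = 6 + 2/3·(…)/p_2.
Discretionary income = 80 − 10·1 − 6·11 = 4; x_1* = 10 + 1/3·4/1 = 11.3333; x_2* = 6 + 2/3·4/11 = 6.2424.
Expenditure on x_2: 11·6.2424 = 68.6667; share = 0.8583.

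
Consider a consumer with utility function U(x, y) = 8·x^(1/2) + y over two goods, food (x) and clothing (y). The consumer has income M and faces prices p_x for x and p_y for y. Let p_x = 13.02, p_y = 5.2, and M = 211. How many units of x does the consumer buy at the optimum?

x* = 2.5521

MU_x = 4/√x, MU_y = 1. Tangency: 4/√x = p_x/p_y.
Solve: √x = 4·p_y/p_x, so x*(p_x,p_y) = (4·p_y/p_x)², and y* = (M − p_x·x*)/p_y.
Plugging in: x* = (4·5.2/13.02)² = 2.5521.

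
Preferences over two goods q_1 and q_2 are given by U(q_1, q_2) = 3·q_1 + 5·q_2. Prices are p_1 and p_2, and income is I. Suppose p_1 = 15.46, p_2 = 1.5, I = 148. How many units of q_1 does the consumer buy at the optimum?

q_1* = 0

q_2 gives more utility per dollar, so spend all income on q_2: q_2* = I/p_2, q_1* = 0.
Numerically: q_1* = 0, q_2* = 98.6667.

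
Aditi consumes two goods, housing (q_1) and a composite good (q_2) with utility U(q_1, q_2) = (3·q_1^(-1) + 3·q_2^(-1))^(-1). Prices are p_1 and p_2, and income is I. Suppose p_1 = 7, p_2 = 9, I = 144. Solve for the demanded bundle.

From the CES first-order condition, (q_2/q_1)^(2) = p_1/p_2.
Hence q_2/q_1 = (p_1/p_2)^(1/(2)), i.e. raised to the 0.5 power.
With the ratio pinned down, the budget gives q_1* = I/(p_1 + p_2·(q_2/q_1)) and q_2* = (q_2/q_1)·q_1*.
Numerically q_2/q_1 = 0.881917, so q_1* = 144/(7 + 9·0.881917) = 9.6403 and q_2* = 0.881917·9.6403 = 8.502.

q_1* = 9.6403, q_2* = 8.502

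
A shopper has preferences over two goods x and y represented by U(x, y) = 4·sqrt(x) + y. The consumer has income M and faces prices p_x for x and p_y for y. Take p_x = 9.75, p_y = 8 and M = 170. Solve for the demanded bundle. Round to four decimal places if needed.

x* = 2.693, y* = 17.9679

MU_x = 2/√x, MU_y = 1. Tangency: 2/√x = p_x/p_y.
Thus x* = (2·p_y/p_x)² — independent of M — with the rest of income spent on y.
Plugging in: x* = (2·8/9.75)² = 2.693, y* = 17.9679.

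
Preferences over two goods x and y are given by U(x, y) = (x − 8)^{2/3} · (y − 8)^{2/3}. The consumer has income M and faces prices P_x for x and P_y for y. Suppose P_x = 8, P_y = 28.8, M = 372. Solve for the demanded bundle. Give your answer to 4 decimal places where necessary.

x* = 12.85, y* = 9.3472

After buying the subsistence bundle (8, 8), a share 0.5 of the remaining income goes to x: x* = 8 + 0.5·(M − 8P_x − 8P_y)/P_x.
Discretionary income = 372 − 8·8 − 8·28.8 = 77.6; x* = 8 + 0.5·77.6/8 = 12.85; y* = 8 + 0.5·77.6/28.8 = 9.3472.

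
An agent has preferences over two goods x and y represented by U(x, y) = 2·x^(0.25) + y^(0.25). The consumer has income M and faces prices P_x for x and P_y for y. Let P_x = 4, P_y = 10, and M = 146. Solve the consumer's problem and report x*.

x* = 28.242

From the CES first-order condition, 2·(y/x)^(0.75) = P_x/P_y.
Solve for the ratio: y/x = [(1/2)·P_x/P_y]^(4/3).
With the ratio pinned down, the budget gives x* = M/(P_x + P_y·(y/x)) and y* = (y/x)·x*.
Numerically y/x = 0.116961, so x* = 146/(4 + 10·0.116961) = 28.242.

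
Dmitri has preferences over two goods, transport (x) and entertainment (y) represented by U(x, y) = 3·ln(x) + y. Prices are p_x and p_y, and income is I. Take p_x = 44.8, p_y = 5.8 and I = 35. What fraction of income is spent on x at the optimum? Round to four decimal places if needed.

share on x = 0.4971

MU_x = 3/x, MU_y = 1. Tangency: 3/x = p_x/p_y.
So x*(p_x,p_y) = 3·p_y/p_x, independent of income; and y* = (I − 3·p_y)/p_y.
At the given prices: x* = 3·5.8/44.8 = 0.3884, and y* = 3.0345.
Expenditure on x: 44.8·0.3884 = 17.4; share = 0.4971.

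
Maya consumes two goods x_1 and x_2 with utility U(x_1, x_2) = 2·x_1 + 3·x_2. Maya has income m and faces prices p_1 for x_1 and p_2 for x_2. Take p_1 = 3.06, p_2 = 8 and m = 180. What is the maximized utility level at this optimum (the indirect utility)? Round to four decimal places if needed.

V = 117.6471

Perfect substitutes: compare marginal utility per dollar. 2/p_1 vs 3/p_2 → 0.6536 vs 0.375.
x_1 gives more utility per dollar, so spend all income on x_1: x_1* = m/p_1, x_2* = 0.
Numerically: x_1* = 58.8235, x_2* = 0.
Utility at the optimum: U(58.8235, 0) = 117.6471.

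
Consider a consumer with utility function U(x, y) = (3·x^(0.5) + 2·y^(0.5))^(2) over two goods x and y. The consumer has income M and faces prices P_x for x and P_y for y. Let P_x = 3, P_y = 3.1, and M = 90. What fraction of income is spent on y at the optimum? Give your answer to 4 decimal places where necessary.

MRS = MU_x/MU_y = (3/2)·(y/x)^(0.5). Set equal to P_x/P_y.
Solve for the ratio: y/x = [(2/3)·P_x/P_y]^(2).
With the ratio pinned down, the budget gives x* = M/(P_x + P_y·(y/x)) and y* = (y/x)·x*.
Numerically y/x = 0.416233, so x* = 90/(3 + 3.1·0.416233) = 20.9774 and y* = 0.416233·20.9774 = 8.7315.
Expenditure on y: 3.1·8.7315 = 27.0677; share = 0.3008.

share on y = 0.3008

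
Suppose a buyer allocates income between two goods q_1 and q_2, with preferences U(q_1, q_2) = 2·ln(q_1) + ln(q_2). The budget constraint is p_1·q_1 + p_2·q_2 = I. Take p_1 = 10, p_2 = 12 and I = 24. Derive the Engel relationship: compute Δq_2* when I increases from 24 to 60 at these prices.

Tangency: MRS = 2·q_2/q_1 = p_1/p_2.
Rearranging, p_2·q_2 = (1/2)·p_1·q_1. Substituting into the budget gives p_1·q_1·(1 + (1/2)) = I.
Demand: q_1*(p_1,p_2,I) = 2/3·I/p_1 and q_2* = 1/3·I/p_2.
At p_1=10, p_2=12, I=24: q_2* = 1/3·24/12 = 0.6667.
At I' = 60: q_2* = 1.6667. Change: 1.6667 − 0.6667 = 1.

Δq_2* = 1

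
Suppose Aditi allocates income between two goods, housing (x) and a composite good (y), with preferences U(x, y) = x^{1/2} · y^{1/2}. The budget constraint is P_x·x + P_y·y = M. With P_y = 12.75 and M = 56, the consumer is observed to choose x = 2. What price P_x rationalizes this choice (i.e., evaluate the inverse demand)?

MU_x/MU_y = (0.5·y)/(0.5·x); tangency sets this equal to P_x/P_y.
So 0.5·P_y·y = 0.5·P_x·x; combined with the budget, a share 0.5 of income goes to x.
Demand: x*(P_x,P_y,M) = 0.5·M/P_x and y* = 0.5·M/P_y.
Set x* = 2 in the demand function and solve for P_x: P_x = 14.

P_x = 14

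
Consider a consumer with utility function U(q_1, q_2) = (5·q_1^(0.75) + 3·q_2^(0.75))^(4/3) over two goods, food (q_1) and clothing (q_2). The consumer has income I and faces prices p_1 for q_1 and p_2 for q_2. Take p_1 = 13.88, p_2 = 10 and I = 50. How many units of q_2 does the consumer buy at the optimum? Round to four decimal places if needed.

MU_q_1 ∝ 5·q_1^(-0.25), MU_q_2 ∝ 3·q_2^(-0.25), so MRS = (5/3)·(q_2/q_1)^(0.25) = p_1/p_2.
Solve for the ratio: q_2/q_1 = [(3/5)·p_1/p_2]^(4).
With the ratio pinned down, the budget gives q_1* = I/(p_1 + p_2·(q_2/q_1)) and q_2* = (q_2/q_1)·q_1*.
Numerically q_2/q_1 = 0.48102, so q_1* = 50/(13.88 + 10·0.48102) = 2.6752 and q_2* = 0.48102·2.6752 = 1.2868.

q_2* = 1.2868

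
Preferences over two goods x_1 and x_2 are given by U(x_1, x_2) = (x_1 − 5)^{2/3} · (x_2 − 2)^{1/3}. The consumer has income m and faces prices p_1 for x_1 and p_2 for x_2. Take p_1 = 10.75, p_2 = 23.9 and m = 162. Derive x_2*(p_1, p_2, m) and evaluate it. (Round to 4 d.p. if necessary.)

Let x_1' = x_1−5, x_2' = x_2−2. MRS = 2·x_2'/x_1' = p_1/p_2.
Substituting into the budget: x_1* = 5 + 2/3·(m − 5·p_1 − 2·p_2)/p_1, and x_2* = 2 + 1/3·(…)/p_2.
Discretionary income = 162 − 5·10.75 − 2·23.9 = 60.45; x_2* = 2 + 1/3·60.45/23.9 = 2.8431.

x_2* = 2.8431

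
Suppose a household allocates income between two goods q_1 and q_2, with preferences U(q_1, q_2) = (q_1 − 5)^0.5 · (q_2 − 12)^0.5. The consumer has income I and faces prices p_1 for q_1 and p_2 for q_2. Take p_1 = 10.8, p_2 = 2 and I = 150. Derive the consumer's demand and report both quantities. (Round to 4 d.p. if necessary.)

q_1* = 8.3333, q_2* = 30

This is Cobb-Douglas in (q_1−5, q_2−12): tangency gives 0.5·p_2·(q_2−12) = 0.5·p_1·(q_1−5).
Substituting into the budget: q_1* = 5 + 0.5·(I − 5·p_1 − 12·p_2)/p_1, and q_2* = 12 + 0.5·(…)/p_2.
Discretionary income = 150 − 5·10.8 − 12·2 = 72; q_1* = 5 + 0.5·72/10.8 = 8.3333; q_2* = 12 + 0.5·72/2 = 30.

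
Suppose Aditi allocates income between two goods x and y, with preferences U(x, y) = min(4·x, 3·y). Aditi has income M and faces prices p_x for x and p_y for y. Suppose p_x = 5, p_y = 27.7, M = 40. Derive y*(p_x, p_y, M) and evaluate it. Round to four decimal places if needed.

With perfect complements, no substitution: consume in ratio x:y = 3:4.
Budget: p_x·x + p_y·(4/3)·x = M, so (3·p_x + 4·p_y)·x = 3·M.
Demand: x*(p_x,p_y,M) = 3·M/(3·p_x + 4·p_y), y* = 4·M/(3·p_x + 4·p_y).
Here 3·5 + 4·27.7 = 125.8, giving y* = 1.2719.

y* = 1.2719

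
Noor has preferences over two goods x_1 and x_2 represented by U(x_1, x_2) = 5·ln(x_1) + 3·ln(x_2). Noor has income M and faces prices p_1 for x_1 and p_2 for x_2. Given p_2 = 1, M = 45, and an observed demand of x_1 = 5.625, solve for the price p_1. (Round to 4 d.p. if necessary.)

Tangency: MRS = (5/3)·x_2/x_1 = p_1/p_2.
So 5·p_2·x_2 = 3·p_1·x_1; combined with the budget, a share 0.625 of income goes to x_1.
Demand: x_1*(p_1,p_2,M) = 0.625·M/p_1 and x_2* = 0.375·M/p_2.
Set x_1* = 5.625 in the demand function and solve for p_1: p_1 = 5.

p_1 = 5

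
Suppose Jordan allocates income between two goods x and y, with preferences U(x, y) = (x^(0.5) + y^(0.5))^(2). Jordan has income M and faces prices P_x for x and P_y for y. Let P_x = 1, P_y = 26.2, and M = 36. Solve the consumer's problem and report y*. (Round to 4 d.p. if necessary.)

MU_x ∝ x^(-0.5), MU_y ∝ y^(-0.5), so MRS = (y/x)^(0.5) = P_x/P_y.
Solve for the ratio: y/x = [P_x/P_y]^(2).
With the ratio pinned down, the budget gives x* = M/(P_x + P_y·(y/x)) and y* = (y/x)·x*.
Numerically y/x = 0.001457, so x* = 36/(1 + 26.2·0.001457) = 34.6765 and y* = 0.001457·34.6765 = 0.0505.

y* = 0.0505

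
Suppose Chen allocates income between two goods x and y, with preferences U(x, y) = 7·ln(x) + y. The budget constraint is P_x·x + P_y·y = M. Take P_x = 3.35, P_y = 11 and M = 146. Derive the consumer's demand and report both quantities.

MU_x = 7/x, MU_y = 1. Tangency: 7/x = P_x/P_y.
So x*(P_x,P_y) = 7·P_y/P_x, independent of income; and y* = (M − 7·P_y)/P_y.
At the given prices: x* = 7·11/3.35 = 22.9851, and y* = 6.2727.

x* = 22.9851, y* = 6.2727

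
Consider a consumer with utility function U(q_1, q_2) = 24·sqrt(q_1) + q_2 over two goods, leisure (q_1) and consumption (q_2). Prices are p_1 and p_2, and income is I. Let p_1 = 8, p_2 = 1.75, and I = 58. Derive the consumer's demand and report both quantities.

Utility is quasi-linear in q_2; the FOC for q_1 is 12/√q_1 = p_1/p_2.
Thus q_1* = (12·p_2/p_1)² — independent of I — with the rest of income spent on q_2.
Plugging in: q_1* = (12·1.75/8)² = 6.8906, q_2* = 1.6429.

q_1* = 6.8906, q_2* = 1.6429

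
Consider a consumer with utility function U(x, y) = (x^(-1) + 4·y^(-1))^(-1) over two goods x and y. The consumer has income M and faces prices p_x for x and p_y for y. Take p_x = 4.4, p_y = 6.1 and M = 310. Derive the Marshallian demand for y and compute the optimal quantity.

MRS = MU_x/MU_y = (1/4)·(y/x)^(2). Set equal to p_x/p_y.
Solve for the ratio: y/x = [4·p_x/p_y]^(0.5).
With the ratio pinned down, the budget gives x* = M/(p_x + p_y·(y/x)) and y* = (y/x)·x*.
Numerically y/x = 1.698601, so x* = 310/(4.4 + 6.1·1.698601) = 21.0006 and y* = 1.698601·21.0006 = 35.6717.

y* = 35.6717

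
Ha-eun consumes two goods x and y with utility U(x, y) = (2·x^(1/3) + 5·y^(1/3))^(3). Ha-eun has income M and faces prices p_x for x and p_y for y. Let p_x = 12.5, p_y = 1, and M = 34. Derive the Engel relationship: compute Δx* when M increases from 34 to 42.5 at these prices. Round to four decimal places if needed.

Δx* = 0.0454

From the CES first-order condition, (2/5)·(y/x)^(2/3) = p_x/p_y.
Solve for the ratio: y/x = [(5/2)·p_x/p_y]^(1.5).
Substitute y = (y/x)·x into the budget: x* = M/(p_x + p_y·(y/x)).
Numerically y/x = 174.692811, so x* = 34/(12.5 + 1·174.692811) = 0.1816.
At M' = 42.5: x* = 0.227. Change: 0.227 − 0.1816 = 0.0454.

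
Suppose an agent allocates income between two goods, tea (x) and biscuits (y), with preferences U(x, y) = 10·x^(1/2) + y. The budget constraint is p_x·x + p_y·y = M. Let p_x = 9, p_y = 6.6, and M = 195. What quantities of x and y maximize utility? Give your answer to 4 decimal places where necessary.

x* = 13.4444, y* = 11.2121

Utility is quasi-linear in y; the FOC for x is 5/√x = p_x/p_y.
Thus x* = (5·p_y/p_x)² — independent of M — with the rest of income spent on y.
Plugging in: x* = (5·6.6/9)² = 13.4444, y* = 11.2121.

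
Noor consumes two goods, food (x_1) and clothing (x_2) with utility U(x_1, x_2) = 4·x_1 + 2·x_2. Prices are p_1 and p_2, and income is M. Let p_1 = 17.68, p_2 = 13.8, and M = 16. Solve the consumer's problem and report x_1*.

Linear utility — the consumer picks whichever good has higher MU/price: 4/17.68 = 0.2262 vs 2/13.8 = 0.1449.
x_1 gives more utility per dollar, so spend all income on x_1: x_1* = M/p_1, x_2* = 0.
Numerically: x_1* = 0.905, x_2* = 0.

x_1* = 0.905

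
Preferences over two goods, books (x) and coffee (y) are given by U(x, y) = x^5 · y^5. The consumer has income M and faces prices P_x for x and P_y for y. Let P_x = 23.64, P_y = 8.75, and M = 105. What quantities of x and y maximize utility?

x* = 2.2208, y* = 6

At P_x=23.64, P_y=8.75, M=105: x* = 0.5·105/23.64 = 2.2208, y* = 6.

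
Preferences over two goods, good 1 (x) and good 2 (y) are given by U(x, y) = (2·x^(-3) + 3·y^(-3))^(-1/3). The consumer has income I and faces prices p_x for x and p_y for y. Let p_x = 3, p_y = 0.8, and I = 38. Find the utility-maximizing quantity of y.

y* = 13.8282

From the CES first-order condition, (2/3)·(y/x)^(4) = p_x/p_y.
Hence y/x = ((3/2)·p_x/p_y)^(1/(4)), i.e. raised to the 0.25 power.
Substitute y = (y/x)·x into the budget: x* = I/(p_x + p_y·(y/x)).
Numerically y/x = 1.540035, so x* = 38/(3 + 0.8·1.540035) = 8.9791 and y* = 1.540035·8.9791 = 13.8282.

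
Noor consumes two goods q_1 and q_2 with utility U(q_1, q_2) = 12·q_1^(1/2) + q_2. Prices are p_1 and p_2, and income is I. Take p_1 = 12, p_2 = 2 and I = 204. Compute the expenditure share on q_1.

share on q_1 = 0.0588

Solve: √q_1 = 6·p_2/p_1, so q_1*(p_1,p_2) = (6·p_2/p_1)², and q_2* = (I − p_1·q_1*)/p_2.
Plugging in: q_1* = (6·2/12)² = 1, q_2* = 96.
Expenditure on q_1: 12·1 = 12; share = 0.0588.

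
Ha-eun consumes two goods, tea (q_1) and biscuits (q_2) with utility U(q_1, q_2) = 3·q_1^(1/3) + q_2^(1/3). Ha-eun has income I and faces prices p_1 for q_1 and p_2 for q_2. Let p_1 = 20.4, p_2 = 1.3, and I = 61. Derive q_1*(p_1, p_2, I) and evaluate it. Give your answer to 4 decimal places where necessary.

q_1* = 1.6967

Substitute q_2 = (q_2/q_1)·q_1 into the budget: q_1* = I/(p_1 + p_2·(q_2/q_1)).
Numerically q_2/q_1 = 11.963227, so q_1* = 61/(20.4 + 1.3·11.963227) = 1.6967.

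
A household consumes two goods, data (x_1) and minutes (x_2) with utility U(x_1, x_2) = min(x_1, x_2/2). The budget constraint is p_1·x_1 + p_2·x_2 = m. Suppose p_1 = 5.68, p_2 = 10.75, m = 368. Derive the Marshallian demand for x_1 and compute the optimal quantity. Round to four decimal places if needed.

x_1* = 13.5394

With perfect complements, no substitution: consume in ratio x_1:x_2 = 1:2.
Budget: p_1·x_1 + p_2·2·x_1 = m, so (p_1 + 2·p_2)·x_1 = m.
Demand: x_1*(p_1,p_2,m) = m/(p_1 + 2·p_2), x_2* = 2·m/(p_1 + 2·p_2).
Here 5.68 + 2·10.75 = 27.18, giving x_1* = 13.5394.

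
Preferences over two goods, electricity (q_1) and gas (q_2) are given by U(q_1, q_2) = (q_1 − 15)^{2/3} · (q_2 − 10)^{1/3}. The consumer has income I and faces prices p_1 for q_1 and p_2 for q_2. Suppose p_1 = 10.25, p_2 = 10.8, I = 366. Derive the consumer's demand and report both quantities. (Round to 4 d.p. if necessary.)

q_1* = 21.7805, q_2* = 13.2176

This is Cobb-Douglas in (q_1−15, q_2−10): tangency gives 2/3·p_2·(q_2−10) = 1/3·p_1·(q_1−15).
After buying the subsistence bundle (15, 10), a share 2/3 of the remaining income goes to q_1: q_1* = 15 + 2/3·(I − 15p_1 − 10p_2)/p_1.
Discretionary income = 366 − 15·10.25 − 10·10.8 = 104.25; q_1* = 15 + 2/3·104.25/10.25 = 21.7805; q_2* = 10 + 1/3·104.25/10.8 = 13.2176.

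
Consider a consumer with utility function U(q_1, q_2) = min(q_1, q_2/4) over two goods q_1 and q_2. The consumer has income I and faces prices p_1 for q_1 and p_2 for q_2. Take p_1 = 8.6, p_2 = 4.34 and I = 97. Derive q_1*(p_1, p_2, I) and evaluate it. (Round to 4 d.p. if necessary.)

q_1* = 3.7365

With perfect complements, no substitution: consume in ratio q_1:q_2 = 1:4.
Budget: p_1·q_1 + p_2·4·q_1 = I, so (p_1 + 4·p_2)·q_1 = I.
Demand: q_1*(p_1,p_2,I) = I/(p_1 + 4·p_2), q_2* = 4·I/(p_1 + 4·p_2).
Here 8.6 + 4·4.34 = 25.96, giving q_1* = 3.7365.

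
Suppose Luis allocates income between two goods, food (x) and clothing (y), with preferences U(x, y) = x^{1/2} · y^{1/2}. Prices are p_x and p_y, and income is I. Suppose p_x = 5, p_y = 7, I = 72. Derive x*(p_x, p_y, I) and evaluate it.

x* = 7.2

The MRS is y/x. Set MRS = p_x/p_y.
Rearranging, p_y·y = p_x·x. Substituting into the budget gives p_x·x·(1 + 1) = I.
Demand: x*(p_x,p_y,I) = 0.5·I/p_x and y* = 0.5·I/p_y.
At p_x=5, p_y=7, I=72: x* = 0.5·72/5 = 7.2.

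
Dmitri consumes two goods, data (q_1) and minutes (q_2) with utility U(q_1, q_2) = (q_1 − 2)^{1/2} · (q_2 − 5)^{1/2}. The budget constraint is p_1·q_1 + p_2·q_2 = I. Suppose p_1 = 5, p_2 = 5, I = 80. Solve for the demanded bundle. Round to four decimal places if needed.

Let q_1' = q_1−2, q_2' = q_2−5. MRS = q_2'/q_1' = p_1/p_2.
Substituting into the budget: q_1* = 2 + 0.5·(I − 2·p_1 − 5·p_2)/p_1, and q_2* = 5 + 0.5·(…)/p_2.
Discretionary income = 80 − 2·5 − 5·5 = 45; q_1* = 2 + 0.5·45/5 = 6.5; q_2* = 5 + 0.5·45/5 = 9.5.

q_1* = 6.5, q_2* = 9.5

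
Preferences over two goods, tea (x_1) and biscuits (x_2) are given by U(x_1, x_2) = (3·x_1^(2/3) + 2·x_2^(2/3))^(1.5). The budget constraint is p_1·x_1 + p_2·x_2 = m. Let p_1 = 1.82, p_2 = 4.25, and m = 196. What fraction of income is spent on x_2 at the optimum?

MRS = MU_x_1/MU_x_2 = (3/2)·(x_2/x_1)^(1/3). Set equal to p_1/p_2.
Solve for the ratio: x_2/x_1 = [(2/3)·p_1/p_2]^(3).
Substitute x_2 = (x_2/x_1)·x_1 into the budget: x_1* = m/(p_1 + p_2·(x_2/x_1)).
Numerically x_2/x_1 = 0.023269, so x_1* = 196/(1.82 + 4.25·0.023269) = 102.1423 and x_2* = 0.023269·102.1423 = 2.3767.
Expenditure on x_2: 4.25·2.3767 = 10.1011; share = 0.0515.

share on x_2 = 0.0515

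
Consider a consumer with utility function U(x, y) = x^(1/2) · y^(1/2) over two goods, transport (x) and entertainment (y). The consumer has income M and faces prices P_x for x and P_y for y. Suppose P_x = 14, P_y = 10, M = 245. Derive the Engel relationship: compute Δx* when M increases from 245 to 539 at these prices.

Δx* = 10.5

MU_x/MU_y = (0.5·y)/(0.5·x); tangency sets this equal to P_x/P_y.
Rearranging, P_y·y = P_x·x. Substituting into the budget gives P_x·x·(1 + 1) = M.
Demand: x*(P_x,P_y,M) = 0.5·M/P_x and y* = 0.5·M/P_y.
At P_x=14, P_y=10, M=245: x* = 0.5·245/14 = 8.75.
At M' = 539: x* = 19.25. Change: 19.25 − 8.75 = 10.5.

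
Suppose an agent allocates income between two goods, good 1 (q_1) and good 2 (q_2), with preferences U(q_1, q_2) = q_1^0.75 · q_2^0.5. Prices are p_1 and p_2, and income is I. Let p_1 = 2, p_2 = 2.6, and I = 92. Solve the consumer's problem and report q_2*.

q_2* = 14.1538

Tangency: MRS = (3/2)·q_2/q_1 = p_1/p_2.
So 0.75·p_2·q_2 = 0.5·p_1·q_1; combined with the budget, a share 0.6 of income goes to q_1.
Demand: q_1*(p_1,p_2,I) = 0.6·I/p_1 and q_2* = 0.4·I/p_2.
At p_1=2, p_2=2.6, I=92: q_2* = 0.4·92/2.6 = 14.1538.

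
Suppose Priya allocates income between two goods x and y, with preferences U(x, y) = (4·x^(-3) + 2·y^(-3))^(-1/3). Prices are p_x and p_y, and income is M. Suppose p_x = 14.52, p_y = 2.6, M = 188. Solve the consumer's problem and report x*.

MRS = MU_x/MU_y = 2·(y/x)^(4). Set equal to p_x/p_y.
Hence y/x = ((1/2)·p_x/p_y)^(1/(4)), i.e. raised to the 0.25 power.
Substitute y = (y/x)·x into the budget: x* = M/(p_x + p_y·(y/x)).
Numerically y/x = 1.292679, so x* = 188/(14.52 + 2.6·1.292679) = 10.514.

x* = 10.514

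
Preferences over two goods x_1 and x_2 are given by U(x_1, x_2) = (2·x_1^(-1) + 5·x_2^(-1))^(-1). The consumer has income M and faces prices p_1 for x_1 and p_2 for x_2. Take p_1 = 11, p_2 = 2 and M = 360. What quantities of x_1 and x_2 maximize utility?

From the CES first-order condition, (2/5)·(x_2/x_1)^(2) = p_1/p_2.
Solve for the ratio: x_2/x_1 = [(5/2)·p_1/p_2]^(0.5).
With the ratio pinned down, the budget gives x_1* = M/(p_1 + p_2·(x_2/x_1)) and x_2* = (x_2/x_1)·x_1*.
Numerically x_2/x_1 = 3.708099, so x_1* = 360/(11 + 2·3.708099) = 19.548 and x_2* = 3.708099·19.548 = 72.486.

x_1* = 19.548, x_2* = 72.486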